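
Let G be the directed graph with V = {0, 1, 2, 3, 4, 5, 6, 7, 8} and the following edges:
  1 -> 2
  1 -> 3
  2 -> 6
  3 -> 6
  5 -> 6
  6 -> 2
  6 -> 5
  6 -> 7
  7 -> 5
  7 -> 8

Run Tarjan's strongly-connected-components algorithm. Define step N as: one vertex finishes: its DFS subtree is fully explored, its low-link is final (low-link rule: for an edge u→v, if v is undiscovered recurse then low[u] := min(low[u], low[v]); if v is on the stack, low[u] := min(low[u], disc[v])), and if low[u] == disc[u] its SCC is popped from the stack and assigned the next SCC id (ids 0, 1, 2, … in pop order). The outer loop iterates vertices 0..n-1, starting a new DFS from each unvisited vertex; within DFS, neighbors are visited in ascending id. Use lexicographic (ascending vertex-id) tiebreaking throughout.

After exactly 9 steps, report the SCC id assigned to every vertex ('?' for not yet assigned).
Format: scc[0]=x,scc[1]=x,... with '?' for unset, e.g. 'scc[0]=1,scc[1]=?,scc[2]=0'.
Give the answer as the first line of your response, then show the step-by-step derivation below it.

scc[0]=0,scc[1]=4,scc[2]=2,scc[3]=3,scc[4]=5,scc[5]=2,scc[6]=2,scc[7]=2,scc[8]=1

step 1: low=(low[0]=0,low[1]=?,low[2]=?,low[3]=?,low[4]=?,low[5]=?,low[6]=?,low[7]=?,low[8]=?); scc=(scc[0]=0,scc[1]=?,scc[2]=?,scc[3]=?,scc[4]=?,scc[5]=?,scc[6]=?,scc[7]=?,scc[8]=?)
step 2: low=(low[0]=0,low[1]=1,low[2]=2,low[3]=?,low[4]=?,low[5]=3,low[6]=2,low[7]=?,low[8]=?); scc=(scc[0]=0,scc[1]=?,scc[2]=?,scc[3]=?,scc[4]=?,scc[5]=?,scc[6]=?,scc[7]=?,scc[8]=?)
step 3: low=(low[0]=0,low[1]=1,low[2]=2,low[3]=?,low[4]=?,low[5]=3,low[6]=2,low[7]=4,low[8]=6); scc=(scc[0]=0,scc[1]=?,scc[2]=?,scc[3]=?,scc[4]=?,scc[5]=?,scc[6]=?,scc[7]=?,scc[8]=1)
step 4: low=(low[0]=0,low[1]=1,low[2]=2,low[3]=?,low[4]=?,low[5]=3,low[6]=2,low[7]=4,low[8]=6); scc=(scc[0]=0,scc[1]=?,scc[2]=?,scc[3]=?,scc[4]=?,scc[5]=?,scc[6]=?,scc[7]=?,scc[8]=1)
step 5: low=(low[0]=0,low[1]=1,low[2]=2,low[3]=?,low[4]=?,low[5]=3,low[6]=2,low[7]=4,low[8]=6); scc=(scc[0]=0,scc[1]=?,scc[2]=?,scc[3]=?,scc[4]=?,scc[5]=?,scc[6]=?,scc[7]=?,scc[8]=1)
step 6: low=(low[0]=0,low[1]=1,low[2]=2,low[3]=?,low[4]=?,low[5]=3,low[6]=2,low[7]=4,low[8]=6); scc=(scc[0]=0,scc[1]=?,scc[2]=2,scc[3]=?,scc[4]=?,scc[5]=2,scc[6]=2,scc[7]=2,scc[8]=1)
step 7: low=(low[0]=0,low[1]=1,low[2]=2,low[3]=7,low[4]=?,low[5]=3,low[6]=2,low[7]=4,low[8]=6); scc=(scc[0]=0,scc[1]=?,scc[2]=2,scc[3]=3,scc[4]=?,scc[5]=2,scc[6]=2,scc[7]=2,scc[8]=1)
step 8: low=(low[0]=0,low[1]=1,low[2]=2,low[3]=7,low[4]=?,low[5]=3,low[6]=2,low[7]=4,low[8]=6); scc=(scc[0]=0,scc[1]=4,scc[2]=2,scc[3]=3,scc[4]=?,scc[5]=2,scc[6]=2,scc[7]=2,scc[8]=1)
step 9: low=(low[0]=0,low[1]=1,low[2]=2,low[3]=7,low[4]=8,low[5]=3,low[6]=2,low[7]=4,low[8]=6); scc=(scc[0]=0,scc[1]=4,scc[2]=2,scc[3]=3,scc[4]=5,scc[5]=2,scc[6]=2,scc[7]=2,scc[8]=1)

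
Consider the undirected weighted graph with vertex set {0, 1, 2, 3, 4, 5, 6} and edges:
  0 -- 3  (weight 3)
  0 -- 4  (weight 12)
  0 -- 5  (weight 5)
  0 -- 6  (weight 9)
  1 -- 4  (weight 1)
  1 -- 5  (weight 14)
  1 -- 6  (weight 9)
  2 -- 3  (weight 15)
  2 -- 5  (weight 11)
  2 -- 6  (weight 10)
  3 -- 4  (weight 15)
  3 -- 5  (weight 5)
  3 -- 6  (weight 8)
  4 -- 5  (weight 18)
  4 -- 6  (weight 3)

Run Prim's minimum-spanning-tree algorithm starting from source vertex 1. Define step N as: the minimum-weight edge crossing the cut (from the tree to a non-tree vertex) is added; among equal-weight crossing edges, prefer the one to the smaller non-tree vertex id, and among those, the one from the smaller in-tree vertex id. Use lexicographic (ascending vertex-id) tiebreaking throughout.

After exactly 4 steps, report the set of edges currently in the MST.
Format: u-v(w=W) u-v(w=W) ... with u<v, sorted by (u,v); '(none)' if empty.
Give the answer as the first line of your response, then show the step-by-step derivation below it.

0-3(w=3) 1-4(w=1) 3-6(w=8) 4-6(w=3)

step 1: add edge 1-4 (w=1); MST = {1-4(w=1)}
step 2: add edge 4-6 (w=3); MST = {1-4(w=1) 4-6(w=3)}
step 3: add edge 3-6 (w=8); MST = {1-4(w=1) 3-6(w=8) 4-6(w=3)}
step 4: add edge 0-3 (w=3); MST = {0-3(w=3) 1-4(w=1) 3-6(w=8) 4-6(w=3)}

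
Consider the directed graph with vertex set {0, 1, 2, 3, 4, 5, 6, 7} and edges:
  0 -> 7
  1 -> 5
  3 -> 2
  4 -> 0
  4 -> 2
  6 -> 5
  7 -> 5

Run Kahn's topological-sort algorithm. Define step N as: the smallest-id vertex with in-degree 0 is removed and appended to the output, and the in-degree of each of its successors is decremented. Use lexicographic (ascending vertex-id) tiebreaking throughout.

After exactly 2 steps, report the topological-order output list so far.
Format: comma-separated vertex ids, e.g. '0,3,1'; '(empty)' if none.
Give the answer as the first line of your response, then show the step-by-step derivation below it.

1,3

step 1: output 1; order=[1]; indeg=(1,0,2,0,0,2,0,1)
step 2: output 3; order=[1,3]; indeg=(1,0,1,0,0,2,0,1)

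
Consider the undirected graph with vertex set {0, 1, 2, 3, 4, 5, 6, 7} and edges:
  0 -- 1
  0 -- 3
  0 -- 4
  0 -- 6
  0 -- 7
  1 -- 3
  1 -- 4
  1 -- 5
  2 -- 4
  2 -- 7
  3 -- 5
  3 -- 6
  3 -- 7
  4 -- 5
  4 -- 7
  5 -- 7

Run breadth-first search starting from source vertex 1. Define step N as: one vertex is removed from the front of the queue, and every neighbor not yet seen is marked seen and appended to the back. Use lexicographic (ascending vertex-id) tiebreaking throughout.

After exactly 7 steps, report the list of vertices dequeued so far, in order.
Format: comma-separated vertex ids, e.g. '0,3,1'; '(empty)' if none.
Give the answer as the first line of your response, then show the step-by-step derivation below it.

1,0,3,4,5,6,7

step 1: dequeue 1; queue=[0,3,4,5]; order=1
step 2: dequeue 0; queue=[3,4,5,6,7]; order=1,0
step 3: dequeue 3; queue=[4,5,6,7]; order=1,0,3
step 4: dequeue 4; queue=[5,6,7,2]; order=1,0,3,4
step 5: dequeue 5; queue=[6,7,2]; order=1,0,3,4,5
step 6: dequeue 6; queue=[7,2]; order=1,0,3,4,5,6
step 7: dequeue 7; queue=[2]; order=1,0,3,4,5,6,7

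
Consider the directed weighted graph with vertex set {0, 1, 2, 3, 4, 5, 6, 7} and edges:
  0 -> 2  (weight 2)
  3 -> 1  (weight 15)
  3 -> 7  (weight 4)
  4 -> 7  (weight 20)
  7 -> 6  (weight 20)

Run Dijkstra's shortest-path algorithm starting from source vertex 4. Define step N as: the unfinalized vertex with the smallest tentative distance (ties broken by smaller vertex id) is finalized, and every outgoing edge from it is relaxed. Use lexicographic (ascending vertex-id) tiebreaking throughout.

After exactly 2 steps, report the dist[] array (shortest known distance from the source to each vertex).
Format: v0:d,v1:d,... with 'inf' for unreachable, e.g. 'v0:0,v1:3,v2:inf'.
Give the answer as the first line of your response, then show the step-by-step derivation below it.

v0:inf,v1:inf,v2:inf,v3:inf,v4:0,v5:inf,v6:40,v7:20

step 1: dist = v0:inf,v1:inf,v2:inf,v3:inf,v4:0,v5:inf,v6:inf,v7:20
step 2: dist = v0:inf,v1:inf,v2:inf,v3:inf,v4:0,v5:inf,v6:40,v7:20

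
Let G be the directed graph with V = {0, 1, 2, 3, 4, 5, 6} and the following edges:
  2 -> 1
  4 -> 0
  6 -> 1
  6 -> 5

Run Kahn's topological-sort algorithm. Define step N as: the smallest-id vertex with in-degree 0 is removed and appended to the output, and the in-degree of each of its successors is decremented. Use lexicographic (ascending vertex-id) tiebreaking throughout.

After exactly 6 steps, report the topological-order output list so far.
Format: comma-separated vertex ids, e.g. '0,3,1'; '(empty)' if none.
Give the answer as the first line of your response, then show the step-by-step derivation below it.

2,3,4,0,6,1

step 1: output 2; order=[2]; indeg=(1,1,0,0,0,1,0)
step 2: output 3; order=[2,3]; indeg=(1,1,0,0,0,1,0)
step 3: output 4; order=[2,3,4]; indeg=(0,1,0,0,0,1,0)
step 4: output 0; order=[2,3,4,0]; indeg=(0,1,0,0,0,1,0)
step 5: output 6; order=[2,3,4,0,6]; indeg=(0,0,0,0,0,0,0)
step 6: output 1; order=[2,3,4,0,6,1]; indeg=(0,0,0,0,0,0,0)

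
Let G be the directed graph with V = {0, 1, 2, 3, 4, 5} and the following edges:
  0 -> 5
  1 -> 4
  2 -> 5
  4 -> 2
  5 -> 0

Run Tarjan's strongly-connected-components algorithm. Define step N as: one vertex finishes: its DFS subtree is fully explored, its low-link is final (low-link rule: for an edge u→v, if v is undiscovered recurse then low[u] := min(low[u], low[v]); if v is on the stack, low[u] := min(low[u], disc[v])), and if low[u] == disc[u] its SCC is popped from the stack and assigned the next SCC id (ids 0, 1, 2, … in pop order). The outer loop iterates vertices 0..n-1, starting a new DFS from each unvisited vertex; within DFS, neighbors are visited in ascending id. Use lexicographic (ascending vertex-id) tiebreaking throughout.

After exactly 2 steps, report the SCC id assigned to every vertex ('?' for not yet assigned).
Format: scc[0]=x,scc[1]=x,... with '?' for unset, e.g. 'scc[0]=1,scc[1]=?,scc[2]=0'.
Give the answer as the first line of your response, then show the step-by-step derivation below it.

scc[0]=0,scc[1]=?,scc[2]=?,scc[3]=?,scc[4]=?,scc[5]=0

step 1: low=(low[0]=0,low[1]=?,low[2]=?,low[3]=?,low[4]=?,low[5]=0); scc=(scc[0]=?,scc[1]=?,scc[2]=?,scc[3]=?,scc[4]=?,scc[5]=?)
step 2: low=(low[0]=0,low[1]=?,low[2]=?,low[3]=?,low[4]=?,low[5]=0); scc=(scc[0]=0,scc[1]=?,scc[2]=?,scc[3]=?,scc[4]=?,scc[5]=0)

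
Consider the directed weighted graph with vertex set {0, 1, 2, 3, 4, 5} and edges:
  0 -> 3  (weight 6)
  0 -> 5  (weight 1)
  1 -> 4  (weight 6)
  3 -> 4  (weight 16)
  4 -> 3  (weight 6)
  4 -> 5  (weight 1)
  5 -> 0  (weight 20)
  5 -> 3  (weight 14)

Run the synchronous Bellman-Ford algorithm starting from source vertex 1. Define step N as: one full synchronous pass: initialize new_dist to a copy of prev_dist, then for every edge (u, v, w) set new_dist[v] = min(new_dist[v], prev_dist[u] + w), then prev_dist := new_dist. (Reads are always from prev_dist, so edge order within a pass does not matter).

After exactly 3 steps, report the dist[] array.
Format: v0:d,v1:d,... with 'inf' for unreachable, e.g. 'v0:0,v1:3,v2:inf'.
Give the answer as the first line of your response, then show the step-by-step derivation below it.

v0:27,v1:0,v2:inf,v3:12,v4:6,v5:7

step 1: dist = v0:inf,v1:0,v2:inf,v3:inf,v4:6,v5:inf
step 2: dist = v0:inf,v1:0,v2:inf,v3:12,v4:6,v5:7
step 3: dist = v0:27,v1:0,v2:inf,v3:12,v4:6,v5:7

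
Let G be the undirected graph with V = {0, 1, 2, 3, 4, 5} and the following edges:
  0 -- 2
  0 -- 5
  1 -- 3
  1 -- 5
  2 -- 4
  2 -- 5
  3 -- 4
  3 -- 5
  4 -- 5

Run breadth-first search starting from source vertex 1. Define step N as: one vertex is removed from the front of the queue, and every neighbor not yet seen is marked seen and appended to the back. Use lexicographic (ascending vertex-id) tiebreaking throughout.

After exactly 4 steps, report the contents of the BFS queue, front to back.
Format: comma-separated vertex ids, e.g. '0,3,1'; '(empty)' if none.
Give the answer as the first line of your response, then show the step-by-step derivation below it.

0,2

step 1: dequeue 1; queue=[3,5]; order=1
step 2: dequeue 3; queue=[5,4]; order=1,3
step 3: dequeue 5; queue=[4,0,2]; order=1,3,5
step 4: dequeue 4; queue=[0,2]; order=1,3,5,4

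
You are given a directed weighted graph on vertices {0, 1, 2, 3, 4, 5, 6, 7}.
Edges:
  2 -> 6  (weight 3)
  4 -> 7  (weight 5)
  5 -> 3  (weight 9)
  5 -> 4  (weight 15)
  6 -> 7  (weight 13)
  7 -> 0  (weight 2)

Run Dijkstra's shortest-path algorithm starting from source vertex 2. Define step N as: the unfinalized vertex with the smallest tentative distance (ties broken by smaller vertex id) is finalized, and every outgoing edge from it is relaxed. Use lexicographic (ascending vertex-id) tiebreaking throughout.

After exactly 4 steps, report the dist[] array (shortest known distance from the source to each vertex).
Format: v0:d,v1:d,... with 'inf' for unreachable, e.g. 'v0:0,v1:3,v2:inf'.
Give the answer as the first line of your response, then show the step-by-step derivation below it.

v0:18,v1:inf,v2:0,v3:inf,v4:inf,v5:inf,v6:3,v7:16

step 1: dist = v0:inf,v1:inf,v2:0,v3:inf,v4:inf,v5:inf,v6:3,v7:inf
step 2: dist = v0:inf,v1:inf,v2:0,v3:inf,v4:inf,v5:inf,v6:3,v7:16
step 3: dist = v0:18,v1:inf,v2:0,v3:inf,v4:inf,v5:inf,v6:3,v7:16
step 4: dist = v0:18,v1:inf,v2:0,v3:inf,v4:inf,v5:inf,v6:3,v7:16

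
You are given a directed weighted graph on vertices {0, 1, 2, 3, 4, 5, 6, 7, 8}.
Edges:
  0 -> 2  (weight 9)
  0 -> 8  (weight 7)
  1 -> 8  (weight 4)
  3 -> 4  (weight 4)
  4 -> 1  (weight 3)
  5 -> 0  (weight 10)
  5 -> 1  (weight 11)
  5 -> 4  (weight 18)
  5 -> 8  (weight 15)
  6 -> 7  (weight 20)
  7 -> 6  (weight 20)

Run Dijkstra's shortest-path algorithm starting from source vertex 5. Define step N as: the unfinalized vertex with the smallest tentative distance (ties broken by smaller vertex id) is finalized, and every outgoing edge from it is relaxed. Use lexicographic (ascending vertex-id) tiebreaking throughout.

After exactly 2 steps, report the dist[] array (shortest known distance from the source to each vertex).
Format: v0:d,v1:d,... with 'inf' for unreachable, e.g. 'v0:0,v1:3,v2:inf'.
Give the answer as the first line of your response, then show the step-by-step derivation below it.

v0:10,v1:11,v2:19,v3:inf,v4:18,v5:0,v6:inf,v7:inf,v8:15

step 1: dist = v0:10,v1:11,v2:inf,v3:inf,v4:18,v5:0,v6:inf,v7:inf,v8:15
step 2: dist = v0:10,v1:11,v2:19,v3:inf,v4:18,v5:0,v6:inf,v7:inf,v8:15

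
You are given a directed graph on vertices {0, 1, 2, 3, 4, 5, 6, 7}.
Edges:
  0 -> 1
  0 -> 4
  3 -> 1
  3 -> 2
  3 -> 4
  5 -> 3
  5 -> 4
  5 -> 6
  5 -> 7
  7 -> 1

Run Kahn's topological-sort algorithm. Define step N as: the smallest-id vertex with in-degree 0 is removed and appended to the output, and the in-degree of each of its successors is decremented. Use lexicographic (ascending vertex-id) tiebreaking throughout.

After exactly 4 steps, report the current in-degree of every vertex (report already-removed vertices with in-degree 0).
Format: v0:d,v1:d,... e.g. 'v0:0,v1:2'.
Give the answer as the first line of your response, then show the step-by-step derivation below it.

v0:0,v1:1,v2:0,v3:0,v4:0,v5:0,v6:0,v7:0

step 1: output 0; order=[0]; indeg=(0,2,1,1,2,0,1,1)
step 2: output 5; order=[0,5]; indeg=(0,2,1,0,1,0,0,0)
step 3: output 3; order=[0,5,3]; indeg=(0,1,0,0,0,0,0,0)
step 4: output 2; order=[0,5,3,2]; indeg=(0,1,0,0,0,0,0,0)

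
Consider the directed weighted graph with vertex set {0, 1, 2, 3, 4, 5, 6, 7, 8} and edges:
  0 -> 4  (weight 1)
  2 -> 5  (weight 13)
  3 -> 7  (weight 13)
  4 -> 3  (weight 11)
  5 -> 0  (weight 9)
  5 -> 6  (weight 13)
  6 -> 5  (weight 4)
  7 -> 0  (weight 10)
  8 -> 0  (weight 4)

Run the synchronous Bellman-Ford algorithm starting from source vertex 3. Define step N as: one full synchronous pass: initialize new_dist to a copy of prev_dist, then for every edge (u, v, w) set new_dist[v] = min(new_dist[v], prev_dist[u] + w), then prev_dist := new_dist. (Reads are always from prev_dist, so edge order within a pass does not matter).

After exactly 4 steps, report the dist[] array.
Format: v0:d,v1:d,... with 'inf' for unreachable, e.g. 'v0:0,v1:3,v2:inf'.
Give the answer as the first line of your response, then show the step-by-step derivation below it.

v0:23,v1:inf,v2:inf,v3:0,v4:24,v5:inf,v6:inf,v7:13,v8:inf

step 1: dist = v0:inf,v1:inf,v2:inf,v3:0,v4:inf,v5:inf,v6:inf,v7:13,v8:inf
step 2: dist = v0:23,v1:inf,v2:inf,v3:0,v4:inf,v5:inf,v6:inf,v7:13,v8:inf
step 3: dist = v0:23,v1:inf,v2:inf,v3:0,v4:24,v5:inf,v6:inf,v7:13,v8:inf
step 4: dist = v0:23,v1:inf,v2:inf,v3:0,v4:24,v5:inf,v6:inf,v7:13,v8:inf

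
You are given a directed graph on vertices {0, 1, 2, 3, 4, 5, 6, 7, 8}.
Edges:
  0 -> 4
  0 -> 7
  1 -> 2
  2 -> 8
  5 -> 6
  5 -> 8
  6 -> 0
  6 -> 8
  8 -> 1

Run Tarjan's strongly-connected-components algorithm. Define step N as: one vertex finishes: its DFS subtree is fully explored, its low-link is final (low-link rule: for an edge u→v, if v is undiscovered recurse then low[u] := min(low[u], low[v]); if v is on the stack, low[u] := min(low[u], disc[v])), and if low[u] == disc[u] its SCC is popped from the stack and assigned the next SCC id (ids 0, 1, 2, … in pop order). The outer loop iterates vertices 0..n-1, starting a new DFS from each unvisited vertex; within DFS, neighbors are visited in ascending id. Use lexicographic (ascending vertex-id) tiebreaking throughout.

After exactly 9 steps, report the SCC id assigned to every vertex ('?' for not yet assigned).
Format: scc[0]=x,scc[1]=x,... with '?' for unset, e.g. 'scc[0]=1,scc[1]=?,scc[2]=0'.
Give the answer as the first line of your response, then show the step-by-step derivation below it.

scc[0]=2,scc[1]=3,scc[2]=3,scc[3]=4,scc[4]=0,scc[5]=6,scc[6]=5,scc[7]=1,scc[8]=3

step 1: low=(low[0]=0,low[1]=?,low[2]=?,low[3]=?,low[4]=1,low[5]=?,low[6]=?,low[7]=?,low[8]=?); scc=(scc[0]=?,scc[1]=?,scc[2]=?,scc[3]=?,scc[4]=0,scc[5]=?,scc[6]=?,scc[7]=?,scc[8]=?)
step 2: low=(low[0]=0,low[1]=?,low[2]=?,low[3]=?,low[4]=1,low[5]=?,low[6]=?,low[7]=2,low[8]=?); scc=(scc[0]=?,scc[1]=?,scc[2]=?,scc[3]=?,scc[4]=0,scc[5]=?,scc[6]=?,scc[7]=1,scc[8]=?)
step 3: low=(low[0]=0,low[1]=?,low[2]=?,low[3]=?,low[4]=1,low[5]=?,low[6]=?,low[7]=2,low[8]=?); scc=(scc[0]=2,scc[1]=?,scc[2]=?,scc[3]=?,scc[4]=0,scc[5]=?,scc[6]=?,scc[7]=1,scc[8]=?)
step 4: low=(low[0]=0,low[1]=3,low[2]=4,low[3]=?,low[4]=1,low[5]=?,low[6]=?,low[7]=2,low[8]=3); scc=(scc[0]=2,scc[1]=?,scc[2]=?,scc[3]=?,scc[4]=0,scc[5]=?,scc[6]=?,scc[7]=1,scc[8]=?)
step 5: low=(low[0]=0,low[1]=3,low[2]=3,low[3]=?,low[4]=1,low[5]=?,low[6]=?,low[7]=2,low[8]=3); scc=(scc[0]=2,scc[1]=?,scc[2]=?,scc[3]=?,scc[4]=0,scc[5]=?,scc[6]=?,scc[7]=1,scc[8]=?)
step 6: low=(low[0]=0,low[1]=3,low[2]=3,low[3]=?,low[4]=1,low[5]=?,low[6]=?,low[7]=2,low[8]=3); scc=(scc[0]=2,scc[1]=3,scc[2]=3,scc[3]=?,scc[4]=0,scc[5]=?,scc[6]=?,scc[7]=1,scc[8]=3)
step 7: low=(low[0]=0,low[1]=3,low[2]=3,low[3]=6,low[4]=1,low[5]=?,low[6]=?,low[7]=2,low[8]=3); scc=(scc[0]=2,scc[1]=3,scc[2]=3,scc[3]=4,scc[4]=0,scc[5]=?,scc[6]=?,scc[7]=1,scc[8]=3)
step 8: low=(low[0]=0,low[1]=3,low[2]=3,low[3]=6,low[4]=1,low[5]=7,low[6]=8,low[7]=2,low[8]=3); scc=(scc[0]=2,scc[1]=3,scc[2]=3,scc[3]=4,scc[4]=0,scc[5]=?,scc[6]=5,scc[7]=1,scc[8]=3)
step 9: low=(low[0]=0,low[1]=3,low[2]=3,low[3]=6,low[4]=1,low[5]=7,low[6]=8,low[7]=2,low[8]=3); scc=(scc[0]=2,scc[1]=3,scc[2]=3,scc[3]=4,scc[4]=0,scc[5]=6,scc[6]=5,scc[7]=1,scc[8]=3)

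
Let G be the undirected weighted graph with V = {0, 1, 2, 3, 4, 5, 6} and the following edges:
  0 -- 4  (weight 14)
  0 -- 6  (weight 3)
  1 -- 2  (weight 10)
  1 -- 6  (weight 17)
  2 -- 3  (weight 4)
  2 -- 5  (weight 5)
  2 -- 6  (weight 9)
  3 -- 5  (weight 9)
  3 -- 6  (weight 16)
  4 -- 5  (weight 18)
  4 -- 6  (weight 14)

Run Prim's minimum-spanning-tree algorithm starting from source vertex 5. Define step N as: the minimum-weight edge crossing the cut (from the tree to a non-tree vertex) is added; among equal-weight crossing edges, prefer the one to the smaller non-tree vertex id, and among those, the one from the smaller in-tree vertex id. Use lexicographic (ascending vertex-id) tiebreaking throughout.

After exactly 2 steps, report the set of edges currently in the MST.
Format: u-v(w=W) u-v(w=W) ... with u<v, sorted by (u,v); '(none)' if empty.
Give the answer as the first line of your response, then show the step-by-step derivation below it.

2-3(w=4) 2-5(w=5)

step 1: add edge 2-5 (w=5); MST = {2-5(w=5)}
step 2: add edge 2-3 (w=4); MST = {2-3(w=4) 2-5(w=5)}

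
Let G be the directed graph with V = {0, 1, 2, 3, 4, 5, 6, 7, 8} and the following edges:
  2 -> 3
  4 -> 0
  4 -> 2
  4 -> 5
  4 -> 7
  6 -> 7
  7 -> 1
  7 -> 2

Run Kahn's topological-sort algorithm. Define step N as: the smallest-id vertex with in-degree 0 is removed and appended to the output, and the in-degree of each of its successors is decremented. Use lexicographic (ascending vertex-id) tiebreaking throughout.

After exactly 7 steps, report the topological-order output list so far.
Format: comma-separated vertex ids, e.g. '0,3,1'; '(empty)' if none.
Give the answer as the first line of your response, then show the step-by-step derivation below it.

4,0,5,6,7,1,2

step 1: output 4; order=[4]; indeg=(0,1,1,1,0,0,0,1,0)
step 2: output 0; order=[4,0]; indeg=(0,1,1,1,0,0,0,1,0)
step 3: output 5; order=[4,0,5]; indeg=(0,1,1,1,0,0,0,1,0)
step 4: output 6; order=[4,0,5,6]; indeg=(0,1,1,1,0,0,0,0,0)
step 5: output 7; order=[4,0,5,6,7]; indeg=(0,0,0,1,0,0,0,0,0)
step 6: output 1; order=[4,0,5,6,7,1]; indeg=(0,0,0,1,0,0,0,0,0)
step 7: output 2; order=[4,0,5,6,7,1,2]; indeg=(0,0,0,0,0,0,0,0,0)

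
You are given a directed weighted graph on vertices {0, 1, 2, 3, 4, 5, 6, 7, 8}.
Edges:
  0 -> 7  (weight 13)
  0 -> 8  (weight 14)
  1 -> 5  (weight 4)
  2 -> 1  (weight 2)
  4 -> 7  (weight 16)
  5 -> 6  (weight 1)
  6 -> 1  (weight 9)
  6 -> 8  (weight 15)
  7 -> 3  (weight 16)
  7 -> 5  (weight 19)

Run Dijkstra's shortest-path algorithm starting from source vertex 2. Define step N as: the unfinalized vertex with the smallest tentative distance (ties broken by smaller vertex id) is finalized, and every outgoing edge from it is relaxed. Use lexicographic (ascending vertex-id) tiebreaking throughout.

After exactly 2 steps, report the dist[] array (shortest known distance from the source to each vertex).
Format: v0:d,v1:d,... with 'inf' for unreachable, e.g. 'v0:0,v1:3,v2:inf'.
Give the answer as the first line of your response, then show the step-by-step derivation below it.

v0:inf,v1:2,v2:0,v3:inf,v4:inf,v5:6,v6:inf,v7:inf,v8:inf

step 1: dist = v0:inf,v1:2,v2:0,v3:inf,v4:inf,v5:inf,v6:inf,v7:inf,v8:inf
step 2: dist = v0:inf,v1:2,v2:0,v3:inf,v4:inf,v5:6,v6:inf,v7:inf,v8:inf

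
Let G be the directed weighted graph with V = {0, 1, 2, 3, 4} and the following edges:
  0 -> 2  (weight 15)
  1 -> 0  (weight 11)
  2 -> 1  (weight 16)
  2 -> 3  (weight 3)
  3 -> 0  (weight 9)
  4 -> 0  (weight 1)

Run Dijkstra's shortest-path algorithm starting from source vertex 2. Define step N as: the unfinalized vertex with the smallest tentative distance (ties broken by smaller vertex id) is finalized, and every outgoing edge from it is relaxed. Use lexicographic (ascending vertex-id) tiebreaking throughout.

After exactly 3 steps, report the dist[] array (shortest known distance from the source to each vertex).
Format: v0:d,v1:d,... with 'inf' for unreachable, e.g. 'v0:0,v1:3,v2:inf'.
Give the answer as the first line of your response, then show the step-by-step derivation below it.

v0:12,v1:16,v2:0,v3:3,v4:inf

step 1: dist = v0:inf,v1:16,v2:0,v3:3,v4:inf
step 2: dist = v0:12,v1:16,v2:0,v3:3,v4:inf
step 3: dist = v0:12,v1:16,v2:0,v3:3,v4:inf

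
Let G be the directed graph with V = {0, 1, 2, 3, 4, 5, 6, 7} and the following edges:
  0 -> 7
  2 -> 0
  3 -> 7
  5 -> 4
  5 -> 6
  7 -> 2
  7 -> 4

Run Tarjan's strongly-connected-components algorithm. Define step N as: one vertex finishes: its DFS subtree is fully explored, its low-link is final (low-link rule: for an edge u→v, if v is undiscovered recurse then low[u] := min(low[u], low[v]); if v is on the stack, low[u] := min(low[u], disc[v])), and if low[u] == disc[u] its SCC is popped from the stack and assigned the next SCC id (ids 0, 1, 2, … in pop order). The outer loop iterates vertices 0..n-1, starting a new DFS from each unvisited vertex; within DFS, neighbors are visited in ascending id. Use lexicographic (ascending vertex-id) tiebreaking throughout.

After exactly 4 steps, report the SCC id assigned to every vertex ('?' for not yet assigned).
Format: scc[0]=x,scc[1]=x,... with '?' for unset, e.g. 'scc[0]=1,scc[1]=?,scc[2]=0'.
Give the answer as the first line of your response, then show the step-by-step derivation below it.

scc[0]=1,scc[1]=?,scc[2]=1,scc[3]=?,scc[4]=0,scc[5]=?,scc[6]=?,scc[7]=1

step 1: low=(low[0]=0,low[1]=?,low[2]=0,low[3]=?,low[4]=?,low[5]=?,low[6]=?,low[7]=1); scc=(scc[0]=?,scc[1]=?,scc[2]=?,scc[3]=?,scc[4]=?,scc[5]=?,scc[6]=?,scc[7]=?)
step 2: low=(low[0]=0,low[1]=?,low[2]=0,low[3]=?,low[4]=3,low[5]=?,low[6]=?,low[7]=0); scc=(scc[0]=?,scc[1]=?,scc[2]=?,scc[3]=?,scc[4]=0,scc[5]=?,scc[6]=?,scc[7]=?)
step 3: low=(low[0]=0,low[1]=?,low[2]=0,low[3]=?,low[4]=3,low[5]=?,low[6]=?,low[7]=0); scc=(scc[0]=?,scc[1]=?,scc[2]=?,scc[3]=?,scc[4]=0,scc[5]=?,scc[6]=?,scc[7]=?)
step 4: low=(low[0]=0,low[1]=?,low[2]=0,low[3]=?,low[4]=3,low[5]=?,low[6]=?,low[7]=0); scc=(scc[0]=1,scc[1]=?,scc[2]=1,scc[3]=?,scc[4]=0,scc[5]=?,scc[6]=?,scc[7]=1)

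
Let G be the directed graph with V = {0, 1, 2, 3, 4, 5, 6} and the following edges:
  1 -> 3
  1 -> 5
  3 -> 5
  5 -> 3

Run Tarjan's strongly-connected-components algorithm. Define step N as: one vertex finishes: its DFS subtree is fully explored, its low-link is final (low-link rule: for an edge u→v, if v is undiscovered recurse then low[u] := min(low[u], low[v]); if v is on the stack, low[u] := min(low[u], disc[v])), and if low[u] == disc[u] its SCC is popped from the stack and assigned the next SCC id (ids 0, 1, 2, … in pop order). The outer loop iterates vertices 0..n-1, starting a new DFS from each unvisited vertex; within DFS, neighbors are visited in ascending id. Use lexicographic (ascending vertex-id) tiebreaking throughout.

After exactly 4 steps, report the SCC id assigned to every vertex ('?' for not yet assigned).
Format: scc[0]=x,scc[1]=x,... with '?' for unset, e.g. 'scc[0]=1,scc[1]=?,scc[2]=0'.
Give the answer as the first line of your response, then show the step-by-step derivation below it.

scc[0]=0,scc[1]=2,scc[2]=?,scc[3]=1,scc[4]=?,scc[5]=1,scc[6]=?

step 1: low=(low[0]=0,low[1]=?,low[2]=?,low[3]=?,low[4]=?,low[5]=?,low[6]=?); scc=(scc[0]=0,scc[1]=?,scc[2]=?,scc[3]=?,scc[4]=?,scc[5]=?,scc[6]=?)
step 2: low=(low[0]=0,low[1]=1,low[2]=?,low[3]=2,low[4]=?,low[5]=2,low[6]=?); scc=(scc[0]=0,scc[1]=?,scc[2]=?,scc[3]=?,scc[4]=?,scc[5]=?,scc[6]=?)
step 3: low=(low[0]=0,low[1]=1,low[2]=?,low[3]=2,low[4]=?,low[5]=2,low[6]=?); scc=(scc[0]=0,scc[1]=?,scc[2]=?,scc[3]=1,scc[4]=?,scc[5]=1,scc[6]=?)
step 4: low=(low[0]=0,low[1]=1,low[2]=?,low[3]=2,low[4]=?,low[5]=2,low[6]=?); scc=(scc[0]=0,scc[1]=2,scc[2]=?,scc[3]=1,scc[4]=?,scc[5]=1,scc[6]=?)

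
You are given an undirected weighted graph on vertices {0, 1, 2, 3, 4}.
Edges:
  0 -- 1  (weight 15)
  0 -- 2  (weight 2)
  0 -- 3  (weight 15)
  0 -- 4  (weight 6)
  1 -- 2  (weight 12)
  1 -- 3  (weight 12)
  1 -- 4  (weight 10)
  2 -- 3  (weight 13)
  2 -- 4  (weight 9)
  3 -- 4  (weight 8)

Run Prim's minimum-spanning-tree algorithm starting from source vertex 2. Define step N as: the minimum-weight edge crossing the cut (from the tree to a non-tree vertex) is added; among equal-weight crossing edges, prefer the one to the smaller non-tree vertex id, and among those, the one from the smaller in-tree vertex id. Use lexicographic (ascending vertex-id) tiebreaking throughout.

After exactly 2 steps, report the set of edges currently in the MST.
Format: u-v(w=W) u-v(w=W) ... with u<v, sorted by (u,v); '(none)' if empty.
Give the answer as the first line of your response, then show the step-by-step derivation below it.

0-2(w=2) 0-4(w=6)

step 1: add edge 0-2 (w=2); MST = {0-2(w=2)}
step 2: add edge 0-4 (w=6); MST = {0-2(w=2) 0-4(w=6)}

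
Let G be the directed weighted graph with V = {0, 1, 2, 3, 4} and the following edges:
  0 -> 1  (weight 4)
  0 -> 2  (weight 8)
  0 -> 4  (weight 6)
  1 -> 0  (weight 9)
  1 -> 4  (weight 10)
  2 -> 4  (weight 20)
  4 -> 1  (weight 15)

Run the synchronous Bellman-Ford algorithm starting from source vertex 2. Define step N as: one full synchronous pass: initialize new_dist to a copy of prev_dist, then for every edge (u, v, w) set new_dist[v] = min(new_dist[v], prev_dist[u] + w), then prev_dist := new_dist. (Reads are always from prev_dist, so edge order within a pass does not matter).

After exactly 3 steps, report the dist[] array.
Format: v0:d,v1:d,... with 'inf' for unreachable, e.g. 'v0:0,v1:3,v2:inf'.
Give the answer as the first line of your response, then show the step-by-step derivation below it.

v0:44,v1:35,v2:0,v3:inf,v4:20

step 1: dist = v0:inf,v1:inf,v2:0,v3:inf,v4:20
step 2: dist = v0:inf,v1:35,v2:0,v3:inf,v4:20
step 3: dist = v0:44,v1:35,v2:0,v3:inf,v4:20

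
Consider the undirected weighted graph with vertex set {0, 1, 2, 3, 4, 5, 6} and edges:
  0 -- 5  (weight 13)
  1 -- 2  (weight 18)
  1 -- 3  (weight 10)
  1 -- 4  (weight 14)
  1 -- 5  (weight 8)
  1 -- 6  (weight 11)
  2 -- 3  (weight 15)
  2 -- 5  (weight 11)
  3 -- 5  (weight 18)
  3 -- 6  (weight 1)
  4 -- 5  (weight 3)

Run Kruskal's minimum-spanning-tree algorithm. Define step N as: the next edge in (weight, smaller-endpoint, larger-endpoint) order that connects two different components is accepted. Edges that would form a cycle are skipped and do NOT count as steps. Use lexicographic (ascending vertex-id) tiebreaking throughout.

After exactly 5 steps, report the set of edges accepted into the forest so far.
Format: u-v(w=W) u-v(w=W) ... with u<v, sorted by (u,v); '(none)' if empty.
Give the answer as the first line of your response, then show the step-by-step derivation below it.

1-3(w=10) 1-5(w=8) 2-5(w=11) 3-6(w=1) 4-5(w=3)

step 1: add edge 3-6 (w=1); MST = {3-6(w=1)}
step 2: add edge 4-5 (w=3); MST = {3-6(w=1) 4-5(w=3)}
step 3: add edge 1-5 (w=8); MST = {1-5(w=8) 3-6(w=1) 4-5(w=3)}
step 4: add edge 1-3 (w=10); MST = {1-3(w=10) 1-5(w=8) 3-6(w=1) 4-5(w=3)}
step 5: add edge 2-5 (w=11); MST = {1-3(w=10) 1-5(w=8) 2-5(w=11) 3-6(w=1) 4-5(w=3)}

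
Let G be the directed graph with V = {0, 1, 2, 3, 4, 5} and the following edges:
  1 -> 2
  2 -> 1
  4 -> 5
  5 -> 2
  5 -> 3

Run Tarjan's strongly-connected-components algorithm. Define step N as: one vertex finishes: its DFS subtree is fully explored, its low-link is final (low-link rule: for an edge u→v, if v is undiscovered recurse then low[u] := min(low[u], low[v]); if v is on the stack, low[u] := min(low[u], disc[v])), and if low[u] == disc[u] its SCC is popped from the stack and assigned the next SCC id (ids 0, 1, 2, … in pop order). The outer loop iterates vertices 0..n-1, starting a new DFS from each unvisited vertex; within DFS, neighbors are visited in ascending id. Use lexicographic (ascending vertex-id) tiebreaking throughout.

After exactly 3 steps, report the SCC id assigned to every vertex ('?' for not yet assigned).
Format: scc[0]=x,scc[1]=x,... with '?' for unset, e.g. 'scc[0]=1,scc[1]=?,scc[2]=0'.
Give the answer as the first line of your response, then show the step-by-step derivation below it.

scc[0]=0,scc[1]=1,scc[2]=1,scc[3]=?,scc[4]=?,scc[5]=?

step 1: low=(low[0]=0,low[1]=?,low[2]=?,low[3]=?,low[4]=?,low[5]=?); scc=(scc[0]=0,scc[1]=?,scc[2]=?,scc[3]=?,scc[4]=?,scc[5]=?)
step 2: low=(low[0]=0,low[1]=1,low[2]=1,low[3]=?,low[4]=?,low[5]=?); scc=(scc[0]=0,scc[1]=?,scc[2]=?,scc[3]=?,scc[4]=?,scc[5]=?)
step 3: low=(low[0]=0,low[1]=1,low[2]=1,low[3]=?,low[4]=?,low[5]=?); scc=(scc[0]=0,scc[1]=1,scc[2]=1,scc[3]=?,scc[4]=?,scc[5]=?)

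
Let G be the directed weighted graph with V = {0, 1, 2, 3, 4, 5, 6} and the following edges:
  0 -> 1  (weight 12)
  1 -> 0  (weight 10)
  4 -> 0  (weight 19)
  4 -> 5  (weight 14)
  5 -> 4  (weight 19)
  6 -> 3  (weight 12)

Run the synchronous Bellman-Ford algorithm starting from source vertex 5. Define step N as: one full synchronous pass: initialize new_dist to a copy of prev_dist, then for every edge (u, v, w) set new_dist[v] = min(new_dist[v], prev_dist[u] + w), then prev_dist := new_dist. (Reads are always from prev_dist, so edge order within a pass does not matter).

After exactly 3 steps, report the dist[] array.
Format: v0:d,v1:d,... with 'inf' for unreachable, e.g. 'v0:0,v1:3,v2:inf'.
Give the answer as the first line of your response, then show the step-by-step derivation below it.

v0:38,v1:50,v2:inf,v3:inf,v4:19,v5:0,v6:inf

step 1: dist = v0:inf,v1:inf,v2:inf,v3:inf,v4:19,v5:0,v6:inf
step 2: dist = v0:38,v1:inf,v2:inf,v3:inf,v4:19,v5:0,v6:inf
step 3: dist = v0:38,v1:50,v2:inf,v3:inf,v4:19,v5:0,v6:inf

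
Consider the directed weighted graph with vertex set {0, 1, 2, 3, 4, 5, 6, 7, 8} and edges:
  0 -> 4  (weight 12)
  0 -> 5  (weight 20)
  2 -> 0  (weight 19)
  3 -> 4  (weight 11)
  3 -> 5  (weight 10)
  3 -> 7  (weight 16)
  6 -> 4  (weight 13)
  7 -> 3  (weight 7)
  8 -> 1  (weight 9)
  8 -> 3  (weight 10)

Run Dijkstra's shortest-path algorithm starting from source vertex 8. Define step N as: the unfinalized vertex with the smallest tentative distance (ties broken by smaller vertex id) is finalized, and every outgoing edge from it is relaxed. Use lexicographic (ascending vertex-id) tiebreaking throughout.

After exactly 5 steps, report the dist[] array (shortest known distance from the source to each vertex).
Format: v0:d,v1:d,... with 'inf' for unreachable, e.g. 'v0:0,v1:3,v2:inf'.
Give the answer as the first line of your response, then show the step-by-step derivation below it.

v0:inf,v1:9,v2:inf,v3:10,v4:21,v5:20,v6:inf,v7:26,v8:0

step 1: dist = v0:inf,v1:9,v2:inf,v3:10,v4:inf,v5:inf,v6:inf,v7:inf,v8:0
step 2: dist = v0:inf,v1:9,v2:inf,v3:10,v4:inf,v5:inf,v6:inf,v7:inf,v8:0
step 3: dist = v0:inf,v1:9,v2:inf,v3:10,v4:21,v5:20,v6:inf,v7:26,v8:0
step 4: dist = v0:inf,v1:9,v2:inf,v3:10,v4:21,v5:20,v6:inf,v7:26,v8:0
step 5: dist = v0:inf,v1:9,v2:inf,v3:10,v4:21,v5:20,v6:inf,v7:26,v8:0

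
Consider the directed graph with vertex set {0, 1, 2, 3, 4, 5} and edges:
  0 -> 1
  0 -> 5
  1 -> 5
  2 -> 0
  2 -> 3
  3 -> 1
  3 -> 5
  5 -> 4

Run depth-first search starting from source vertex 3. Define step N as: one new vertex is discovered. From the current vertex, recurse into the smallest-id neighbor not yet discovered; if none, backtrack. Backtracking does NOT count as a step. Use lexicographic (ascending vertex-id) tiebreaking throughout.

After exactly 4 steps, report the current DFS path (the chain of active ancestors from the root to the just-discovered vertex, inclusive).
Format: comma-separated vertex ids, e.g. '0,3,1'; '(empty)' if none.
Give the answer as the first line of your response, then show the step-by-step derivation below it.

3,1,5,4

step 1: discover 3; path=3; order=3
step 2: discover 1; path=3>1; order=3,1
step 3: discover 5; path=3>1>5; order=3,1,5
step 4: discover 4; path=3>1>5>4; order=3,1,5,4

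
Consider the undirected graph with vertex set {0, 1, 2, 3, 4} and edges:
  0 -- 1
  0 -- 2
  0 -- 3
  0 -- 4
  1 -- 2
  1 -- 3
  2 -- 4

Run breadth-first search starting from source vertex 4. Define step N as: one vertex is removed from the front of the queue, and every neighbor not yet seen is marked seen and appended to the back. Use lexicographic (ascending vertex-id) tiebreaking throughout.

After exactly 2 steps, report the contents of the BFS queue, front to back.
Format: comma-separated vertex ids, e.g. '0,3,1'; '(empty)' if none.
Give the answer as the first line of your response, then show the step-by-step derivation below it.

2,1,3

step 1: dequeue 4; queue=[0,2]; order=4
step 2: dequeue 0; queue=[2,1,3]; order=4,0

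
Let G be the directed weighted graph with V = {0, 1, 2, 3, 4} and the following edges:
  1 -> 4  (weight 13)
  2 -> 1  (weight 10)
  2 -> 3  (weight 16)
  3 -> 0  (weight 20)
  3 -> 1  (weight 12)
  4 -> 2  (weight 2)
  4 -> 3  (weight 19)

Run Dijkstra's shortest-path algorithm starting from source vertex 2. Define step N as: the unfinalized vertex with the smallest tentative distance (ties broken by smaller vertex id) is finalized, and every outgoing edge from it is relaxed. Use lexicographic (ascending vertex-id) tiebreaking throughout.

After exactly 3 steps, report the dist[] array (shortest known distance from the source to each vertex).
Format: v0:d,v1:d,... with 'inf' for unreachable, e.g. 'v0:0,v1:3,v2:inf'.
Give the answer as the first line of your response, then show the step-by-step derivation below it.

v0:36,v1:10,v2:0,v3:16,v4:23

step 1: dist = v0:inf,v1:10,v2:0,v3:16,v4:inf
step 2: dist = v0:inf,v1:10,v2:0,v3:16,v4:23
step 3: dist = v0:36,v1:10,v2:0,v3:16,v4:23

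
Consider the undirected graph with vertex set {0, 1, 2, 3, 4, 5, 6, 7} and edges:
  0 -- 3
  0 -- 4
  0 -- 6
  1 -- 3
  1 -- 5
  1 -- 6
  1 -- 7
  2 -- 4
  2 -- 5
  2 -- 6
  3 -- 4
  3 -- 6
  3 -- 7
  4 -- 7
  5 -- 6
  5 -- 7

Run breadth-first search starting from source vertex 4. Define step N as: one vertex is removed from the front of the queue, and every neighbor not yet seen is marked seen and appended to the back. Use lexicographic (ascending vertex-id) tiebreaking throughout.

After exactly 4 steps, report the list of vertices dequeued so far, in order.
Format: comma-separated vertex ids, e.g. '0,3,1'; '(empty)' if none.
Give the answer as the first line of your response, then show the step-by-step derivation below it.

4,0,2,3

step 1: dequeue 4; queue=[0,2,3,7]; order=4
step 2: dequeue 0; queue=[2,3,7,6]; order=4,0
step 3: dequeue 2; queue=[3,7,6,5]; order=4,0,2
step 4: dequeue 3; queue=[7,6,5,1]; order=4,0,2,3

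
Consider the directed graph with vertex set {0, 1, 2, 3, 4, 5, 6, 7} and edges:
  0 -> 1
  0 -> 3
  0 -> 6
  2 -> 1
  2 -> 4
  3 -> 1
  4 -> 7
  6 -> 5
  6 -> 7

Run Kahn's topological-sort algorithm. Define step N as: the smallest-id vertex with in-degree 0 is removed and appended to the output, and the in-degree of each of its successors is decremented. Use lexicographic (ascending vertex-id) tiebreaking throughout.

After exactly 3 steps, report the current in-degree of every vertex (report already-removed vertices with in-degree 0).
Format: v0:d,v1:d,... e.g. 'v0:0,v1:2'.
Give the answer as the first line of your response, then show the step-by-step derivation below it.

v0:0,v1:0,v2:0,v3:0,v4:0,v5:1,v6:0,v7:2

step 1: output 0; order=[0]; indeg=(0,2,0,0,1,1,0,2)
step 2: output 2; order=[0,2]; indeg=(0,1,0,0,0,1,0,2)
step 3: output 3; order=[0,2,3]; indeg=(0,0,0,0,0,1,0,2)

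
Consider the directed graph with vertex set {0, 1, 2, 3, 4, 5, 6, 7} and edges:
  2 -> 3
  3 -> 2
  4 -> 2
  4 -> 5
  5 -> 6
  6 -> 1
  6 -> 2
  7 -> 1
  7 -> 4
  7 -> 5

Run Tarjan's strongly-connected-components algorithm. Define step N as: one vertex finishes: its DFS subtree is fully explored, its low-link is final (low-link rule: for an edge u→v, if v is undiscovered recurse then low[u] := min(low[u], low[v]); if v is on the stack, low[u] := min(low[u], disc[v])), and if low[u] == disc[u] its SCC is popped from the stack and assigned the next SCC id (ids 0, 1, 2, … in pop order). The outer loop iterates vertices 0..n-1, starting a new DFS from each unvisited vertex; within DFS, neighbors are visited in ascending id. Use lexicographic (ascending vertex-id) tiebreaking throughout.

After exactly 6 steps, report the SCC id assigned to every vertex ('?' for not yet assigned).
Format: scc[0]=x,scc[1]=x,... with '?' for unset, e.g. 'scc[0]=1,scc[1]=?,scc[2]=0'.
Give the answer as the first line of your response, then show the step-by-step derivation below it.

scc[0]=0,scc[1]=1,scc[2]=2,scc[3]=2,scc[4]=?,scc[5]=4,scc[6]=3,scc[7]=?

step 1: low=(low[0]=0,low[1]=?,low[2]=?,low[3]=?,low[4]=?,low[5]=?,low[6]=?,low[7]=?); scc=(scc[0]=0,scc[1]=?,scc[2]=?,scc[3]=?,scc[4]=?,scc[5]=?,scc[6]=?,scc[7]=?)
step 2: low=(low[0]=0,low[1]=1,low[2]=?,low[3]=?,low[4]=?,low[5]=?,low[6]=?,low[7]=?); scc=(scc[0]=0,scc[1]=1,scc[2]=?,scc[3]=?,scc[4]=?,scc[5]=?,scc[6]=?,scc[7]=?)
step 3: low=(low[0]=0,low[1]=1,low[2]=2,low[3]=2,low[4]=?,low[5]=?,low[6]=?,low[7]=?); scc=(scc[0]=0,scc[1]=1,scc[2]=?,scc[3]=?,scc[4]=?,scc[5]=?,scc[6]=?,scc[7]=?)
step 4: low=(low[0]=0,low[1]=1,low[2]=2,low[3]=2,low[4]=?,low[5]=?,low[6]=?,low[7]=?); scc=(scc[0]=0,scc[1]=1,scc[2]=2,scc[3]=2,scc[4]=?,scc[5]=?,scc[6]=?,scc[7]=?)
step 5: low=(low[0]=0,low[1]=1,low[2]=2,low[3]=2,low[4]=4,low[5]=5,low[6]=6,low[7]=?); scc=(scc[0]=0,scc[1]=1,scc[2]=2,scc[3]=2,scc[4]=?,scc[5]=?,scc[6]=3,scc[7]=?)
step 6: low=(low[0]=0,low[1]=1,low[2]=2,low[3]=2,low[4]=4,low[5]=5,low[6]=6,low[7]=?); scc=(scc[0]=0,scc[1]=1,scc[2]=2,scc[3]=2,scc[4]=?,scc[5]=4,scc[6]=3,scc[7]=?)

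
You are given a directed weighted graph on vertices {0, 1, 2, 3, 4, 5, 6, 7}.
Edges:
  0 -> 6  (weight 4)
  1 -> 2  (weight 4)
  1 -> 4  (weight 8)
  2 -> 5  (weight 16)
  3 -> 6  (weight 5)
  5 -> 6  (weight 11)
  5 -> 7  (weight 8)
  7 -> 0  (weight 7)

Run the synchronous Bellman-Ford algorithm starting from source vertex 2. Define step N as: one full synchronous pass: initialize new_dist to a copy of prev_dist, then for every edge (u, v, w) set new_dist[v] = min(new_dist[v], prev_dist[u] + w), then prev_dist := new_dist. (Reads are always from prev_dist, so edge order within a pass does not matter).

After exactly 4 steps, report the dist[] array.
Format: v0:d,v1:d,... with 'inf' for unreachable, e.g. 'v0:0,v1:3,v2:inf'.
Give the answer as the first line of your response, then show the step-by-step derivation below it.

v0:31,v1:inf,v2:0,v3:inf,v4:inf,v5:16,v6:27,v7:24

step 1: dist = v0:inf,v1:inf,v2:0,v3:inf,v4:inf,v5:16,v6:inf,v7:inf
step 2: dist = v0:inf,v1:inf,v2:0,v3:inf,v4:inf,v5:16,v6:27,v7:24
step 3: dist = v0:31,v1:inf,v2:0,v3:inf,v4:inf,v5:16,v6:27,v7:24
step 4: dist = v0:31,v1:inf,v2:0,v3:inf,v4:inf,v5:16,v6:27,v7:24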